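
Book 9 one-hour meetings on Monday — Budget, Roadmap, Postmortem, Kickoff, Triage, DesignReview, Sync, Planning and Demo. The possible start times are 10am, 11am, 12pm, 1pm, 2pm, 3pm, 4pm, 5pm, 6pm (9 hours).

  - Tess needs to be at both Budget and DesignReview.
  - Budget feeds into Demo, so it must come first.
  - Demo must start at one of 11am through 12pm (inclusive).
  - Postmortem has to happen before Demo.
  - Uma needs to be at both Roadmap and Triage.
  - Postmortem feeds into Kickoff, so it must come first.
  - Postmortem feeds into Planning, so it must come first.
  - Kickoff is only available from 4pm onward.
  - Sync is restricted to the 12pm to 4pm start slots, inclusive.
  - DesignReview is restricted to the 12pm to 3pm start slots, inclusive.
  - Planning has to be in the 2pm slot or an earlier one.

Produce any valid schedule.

Demo -> 11am; Roadmap -> 10am; Sync -> 12pm; Budget -> 10am; DesignReview -> 12pm; Triage -> 11am; Postmortem -> 10am; Kickoff -> 4pm; Planning -> 11am

Checking: Budget(10am) before Demo(11am); Postmortem(10am) before Demo(11am); Postmortem(10am) before Kickoff(4pm); Postmortem(10am) before Planning(11am); Roadmap(10am) != Triage(11am); Budget(10am) != DesignReview(12pm); Kickoff=4pm in [4pm,6pm]; Planning=11am in [10am,2pm]; Demo=11am in [11am,12pm]; DesignReview=12pm in [12pm,3pm]; Sync=12pm in [12pm,4pm].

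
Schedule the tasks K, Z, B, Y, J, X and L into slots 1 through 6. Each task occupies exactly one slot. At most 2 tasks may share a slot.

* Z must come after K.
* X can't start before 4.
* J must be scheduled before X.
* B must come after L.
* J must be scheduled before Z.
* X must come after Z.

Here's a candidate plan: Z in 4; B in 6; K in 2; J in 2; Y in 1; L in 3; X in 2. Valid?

No — it violates: X can't start before 4

J must be scheduled before X — violated.
At most 2 tasks may share a slot — violated.
X must come after Z — violated.
B must come after L — holds.
J must be scheduled before Z — holds.
X can't start before 4 — violated.
Z must come after K — holds.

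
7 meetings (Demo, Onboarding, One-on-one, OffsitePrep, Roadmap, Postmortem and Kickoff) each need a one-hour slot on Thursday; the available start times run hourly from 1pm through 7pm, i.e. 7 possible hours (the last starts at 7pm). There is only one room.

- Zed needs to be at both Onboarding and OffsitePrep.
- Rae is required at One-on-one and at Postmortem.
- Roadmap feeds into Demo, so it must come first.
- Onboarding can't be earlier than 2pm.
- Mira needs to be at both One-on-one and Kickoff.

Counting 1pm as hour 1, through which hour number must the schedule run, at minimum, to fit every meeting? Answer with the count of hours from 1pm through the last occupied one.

The precedence chain requires at least 2 distinct hours.
With at most 1 per hour and 7 meetings, at least 7 hours are needed.
7 works (last occupied hour: 7pm): for example Roadmap in 1pm, One-on-one in 4pm, OffsitePrep in 5pm, Demo in 3pm, Onboarding in 2pm, Postmortem in 6pm, Kickoff in 7pm.

7 hours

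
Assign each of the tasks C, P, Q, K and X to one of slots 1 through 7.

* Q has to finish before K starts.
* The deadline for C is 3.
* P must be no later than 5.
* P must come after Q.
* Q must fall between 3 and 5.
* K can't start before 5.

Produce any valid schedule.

X -> 1, C -> 1, P -> 4, K -> 5, Q -> 3

Checking: Q(3) before P(4); Q(3) before K(5); K=5 in [5,7]; Q=3 in [3,5]; C=1 in [1,3]; P=4 in [1,5].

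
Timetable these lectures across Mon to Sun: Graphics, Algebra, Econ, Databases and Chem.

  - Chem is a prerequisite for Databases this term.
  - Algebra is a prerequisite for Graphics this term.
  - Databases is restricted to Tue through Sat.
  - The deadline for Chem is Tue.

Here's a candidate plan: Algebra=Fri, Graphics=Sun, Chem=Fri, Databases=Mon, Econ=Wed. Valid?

Invalid. Chem is a prerequisite for Databases this term.

The deadline for Chem is Tue — violated.
Databases is restricted to Tue through Sat — violated.
Chem is a prerequisite for Databases this term — violated.
Algebra is a prerequisite for Graphics this term — holds.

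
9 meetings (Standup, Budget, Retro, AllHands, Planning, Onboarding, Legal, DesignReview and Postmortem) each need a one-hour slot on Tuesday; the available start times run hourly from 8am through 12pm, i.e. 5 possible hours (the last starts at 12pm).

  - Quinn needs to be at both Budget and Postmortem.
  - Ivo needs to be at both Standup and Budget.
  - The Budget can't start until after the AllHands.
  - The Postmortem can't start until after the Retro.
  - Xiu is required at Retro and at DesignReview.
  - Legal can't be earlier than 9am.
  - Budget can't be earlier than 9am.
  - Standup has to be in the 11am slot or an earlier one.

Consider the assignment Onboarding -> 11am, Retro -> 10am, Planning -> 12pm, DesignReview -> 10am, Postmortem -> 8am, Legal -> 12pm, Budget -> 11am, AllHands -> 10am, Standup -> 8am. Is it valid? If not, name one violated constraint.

No — it violates: The Postmortem can't start until after the Retro

Xiu is required at Retro and at DesignReview — violated.
The Postmortem can't start until after the Retro — violated.
Ivo needs to be at both Standup and Budget — holds.
Standup has to be in the 11am slot or an earlier one — holds.
The Budget can't start until after the AllHands — holds.
Budget can't be earlier than 9am — holds.
Quinn needs to be at both Budget and Postmortem — holds.
Legal can't be earlier than 9am — holds.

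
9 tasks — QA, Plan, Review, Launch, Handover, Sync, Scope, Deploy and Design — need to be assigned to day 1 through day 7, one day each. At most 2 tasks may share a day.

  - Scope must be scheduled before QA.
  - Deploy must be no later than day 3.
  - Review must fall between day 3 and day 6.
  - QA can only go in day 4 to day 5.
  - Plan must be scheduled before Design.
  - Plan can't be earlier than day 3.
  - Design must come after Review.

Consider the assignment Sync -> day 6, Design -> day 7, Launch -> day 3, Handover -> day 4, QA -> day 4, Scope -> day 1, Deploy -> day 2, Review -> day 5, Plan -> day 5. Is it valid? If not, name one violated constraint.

Yes

Scope must be scheduled before QA — holds.
Plan must be scheduled before Design — holds.
Review must fall between day 3 and day 6 — holds.
At most 2 tasks may share a day — holds.
Plan can't be earlier than day 3 — holds.
QA can only go in day 4 to day 5 — holds.
Design must come after Review — holds.
Deploy must be no later than day 3 — holds.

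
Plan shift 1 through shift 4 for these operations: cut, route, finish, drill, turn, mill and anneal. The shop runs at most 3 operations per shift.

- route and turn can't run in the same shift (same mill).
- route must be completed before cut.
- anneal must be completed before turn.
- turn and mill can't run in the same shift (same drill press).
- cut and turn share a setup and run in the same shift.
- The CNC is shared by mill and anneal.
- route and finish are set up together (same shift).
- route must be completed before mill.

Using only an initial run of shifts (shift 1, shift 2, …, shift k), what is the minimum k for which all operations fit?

3

The precedence chain requires at least 2 distinct shifts.
With at most 3 per shift and 7 operations, at least 3 shifts are needed.
3 works (last occupied shift: shift 3): for example drill=shift 2; anneal=shift 1; mill=shift 3; finish=shift 1; turn=shift 2; route=shift 1; cut=shift 2.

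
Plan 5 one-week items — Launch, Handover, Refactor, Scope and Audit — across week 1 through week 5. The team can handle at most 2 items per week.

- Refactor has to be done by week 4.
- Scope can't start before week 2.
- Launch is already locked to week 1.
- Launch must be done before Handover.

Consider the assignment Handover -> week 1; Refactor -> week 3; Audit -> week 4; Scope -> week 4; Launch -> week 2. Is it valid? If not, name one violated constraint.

Invalid. Launch must be done before Handover.

Scope can't start before week 2 — holds.
The team can handle at most 2 items per week — holds.
Launch must be done before Handover — violated.
Refactor has to be done by week 4 — holds.
Launch is already locked to week 1 — violated.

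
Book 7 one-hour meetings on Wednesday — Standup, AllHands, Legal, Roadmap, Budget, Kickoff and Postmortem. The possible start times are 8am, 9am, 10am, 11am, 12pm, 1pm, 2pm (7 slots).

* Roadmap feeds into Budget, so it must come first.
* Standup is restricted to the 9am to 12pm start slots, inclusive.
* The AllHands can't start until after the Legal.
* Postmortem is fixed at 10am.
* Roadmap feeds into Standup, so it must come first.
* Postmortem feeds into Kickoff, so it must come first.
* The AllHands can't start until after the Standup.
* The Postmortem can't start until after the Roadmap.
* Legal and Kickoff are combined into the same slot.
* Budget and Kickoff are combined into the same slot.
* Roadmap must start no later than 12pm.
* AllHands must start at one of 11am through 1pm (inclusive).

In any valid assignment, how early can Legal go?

Legal must be in the same slot as Kickoff, which can't be before 11am, so Legal is at least 11am; downstream work caps Legal at 12pm.
Legal at 11am is achievable: Budget -> 11am; Kickoff -> 11am; Roadmap -> 8am; Legal -> 11am; AllHands -> 12pm; Standup -> 9am; Postmortem -> 10am.

11am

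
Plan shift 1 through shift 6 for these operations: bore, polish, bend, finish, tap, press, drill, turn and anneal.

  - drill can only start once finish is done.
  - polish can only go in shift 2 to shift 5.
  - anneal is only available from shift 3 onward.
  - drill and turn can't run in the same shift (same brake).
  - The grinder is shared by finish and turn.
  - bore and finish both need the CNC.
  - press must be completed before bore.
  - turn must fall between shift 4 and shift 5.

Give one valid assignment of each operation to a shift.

polish -> shift 2; anneal -> shift 3; press -> shift 1; bend -> shift 1; tap -> shift 1; bore -> shift 2; turn -> shift 4; drill -> shift 2; finish -> shift 1

Checking: finish(shift 1) before drill(shift 2); press(shift 1) before bore(shift 2); drill(shift 2) != turn(shift 4); bore(shift 2) != finish(shift 1); finish(shift 1) != turn(shift 4); turn=shift 4 in [shift 4,shift 5]; anneal=shift 3 in [shift 3,shift 6]; polish=shift 2 in [shift 2,shift 5].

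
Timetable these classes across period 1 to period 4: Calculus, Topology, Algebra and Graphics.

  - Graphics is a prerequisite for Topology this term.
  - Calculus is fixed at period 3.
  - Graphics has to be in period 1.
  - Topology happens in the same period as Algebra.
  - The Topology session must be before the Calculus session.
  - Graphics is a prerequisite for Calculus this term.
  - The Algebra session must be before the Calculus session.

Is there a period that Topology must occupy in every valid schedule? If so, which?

period 2

Graphics is fixed at period 1 and must come before Topology, so Topology is at least period 2.
Calculus is fixed at period 3 and must come after Topology, so Topology is at most period 2.
So Topology must be period 2.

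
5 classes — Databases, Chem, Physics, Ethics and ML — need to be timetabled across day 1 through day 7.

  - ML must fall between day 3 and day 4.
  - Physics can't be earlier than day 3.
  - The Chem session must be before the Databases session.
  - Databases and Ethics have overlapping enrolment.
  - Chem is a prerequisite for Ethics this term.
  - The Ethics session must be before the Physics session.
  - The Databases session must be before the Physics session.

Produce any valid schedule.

Chem=day 1, Ethics=day 3, ML=day 3, Databases=day 2, Physics=day 4

Checking: Ethics(day 3) before Physics(day 4); Chem(day 1) before Databases(day 2); Chem(day 1) before Ethics(day 3); Databases(day 2) before Physics(day 4); Databases(day 2) != Ethics(day 3); Physics=day 4 in [day 3,day 7]; ML=day 3 in [day 3,day 4].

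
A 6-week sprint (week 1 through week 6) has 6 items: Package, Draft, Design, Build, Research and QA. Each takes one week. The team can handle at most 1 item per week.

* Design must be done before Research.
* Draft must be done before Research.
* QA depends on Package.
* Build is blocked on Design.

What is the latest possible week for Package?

Downstream work caps Package at week 5.
Package at week 5 is achievable: Research -> week 3, Build -> week 4, Draft -> week 2, Package -> week 5, QA -> week 6, Design -> week 1.

week 5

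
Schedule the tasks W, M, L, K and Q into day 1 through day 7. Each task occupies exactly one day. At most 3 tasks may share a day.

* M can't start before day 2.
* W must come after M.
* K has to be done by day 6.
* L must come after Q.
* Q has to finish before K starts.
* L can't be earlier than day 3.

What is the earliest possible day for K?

day 2

Precedence pushes K to at least day 2; K's own window allows nothing later than day 6.
K at day 2 is achievable: W -> day 3, K -> day 2, Q -> day 1, L -> day 3, M -> day 2.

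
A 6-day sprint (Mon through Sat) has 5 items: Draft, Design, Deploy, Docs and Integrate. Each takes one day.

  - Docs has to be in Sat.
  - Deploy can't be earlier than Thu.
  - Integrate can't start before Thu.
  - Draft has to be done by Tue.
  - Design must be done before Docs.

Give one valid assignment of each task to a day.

Deploy=Thu, Design=Mon, Draft=Mon, Integrate=Thu, Docs=Sat

Checking: Design(Mon) before Docs(Sat); Docs=Sat in [Sat,Sat]; Integrate=Thu in [Thu,Sat]; Deploy=Thu in [Thu,Sat]; Draft=Mon in [Mon,Tue].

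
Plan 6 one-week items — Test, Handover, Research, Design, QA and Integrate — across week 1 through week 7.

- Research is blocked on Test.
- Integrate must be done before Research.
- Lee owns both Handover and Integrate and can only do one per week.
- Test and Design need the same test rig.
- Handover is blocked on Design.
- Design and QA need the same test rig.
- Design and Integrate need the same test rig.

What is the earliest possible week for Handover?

Precedence pushes Handover to at least week 2.
Handover at week 2 is achievable: Design -> week 1, Test -> week 2, QA -> week 2, Handover -> week 2, Integrate -> week 3, Research -> week 4.

week 2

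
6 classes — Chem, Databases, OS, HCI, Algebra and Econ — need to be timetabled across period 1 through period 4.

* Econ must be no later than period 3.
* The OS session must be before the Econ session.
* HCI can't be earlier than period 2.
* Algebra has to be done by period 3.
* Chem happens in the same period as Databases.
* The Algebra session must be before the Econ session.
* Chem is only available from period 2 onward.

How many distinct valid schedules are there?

45

Splitting on Chem: it can be period 2 (15), period 3 (15), period 4 (15). Listing each branch's schedules as (Databases, OS, HCI, Algebra, Econ) by period number:
Chem=period 2: (2,1,2,1,2) (2,1,2,1,3) (2,1,2,2,3) (2,1,3,1,2) (2,1,3,1,3) (2,1,3,2,3) (2,1,4,1,2) (2,1,4,1,3) (2,1,4,2,3) (2,2,2,1,3) (2,2,2,2,3) (2,2,3,1,3) (2,2,3,2,3) (2,2,4,1,3) (2,2,4,2,3) — 15.
Chem=period 3: (3,1,2,1,2) (3,1,2,1,3) (3,1,2,2,3) (3,1,3,1,2) (3,1,3,1,3) (3,1,3,2,3) (3,1,4,1,2) (3,1,4,1,3) (3,1,4,2,3) (3,2,2,1,3) (3,2,2,2,3) (3,2,3,1,3) (3,2,3,2,3) (3,2,4,1,3) (3,2,4,2,3) — 15.
Chem=period 4: (4,1,2,1,2) (4,1,2,1,3) (4,1,2,2,3) (4,1,3,1,2) (4,1,3,1,3) (4,1,3,2,3) (4,1,4,1,2) (4,1,4,1,3) (4,1,4,2,3) (4,2,2,1,3) (4,2,2,2,3) (4,2,3,1,3) (4,2,3,2,3) (4,2,4,1,3) (4,2,4,2,3) — 15.
Summing: 15 + 15 + 15 = 45.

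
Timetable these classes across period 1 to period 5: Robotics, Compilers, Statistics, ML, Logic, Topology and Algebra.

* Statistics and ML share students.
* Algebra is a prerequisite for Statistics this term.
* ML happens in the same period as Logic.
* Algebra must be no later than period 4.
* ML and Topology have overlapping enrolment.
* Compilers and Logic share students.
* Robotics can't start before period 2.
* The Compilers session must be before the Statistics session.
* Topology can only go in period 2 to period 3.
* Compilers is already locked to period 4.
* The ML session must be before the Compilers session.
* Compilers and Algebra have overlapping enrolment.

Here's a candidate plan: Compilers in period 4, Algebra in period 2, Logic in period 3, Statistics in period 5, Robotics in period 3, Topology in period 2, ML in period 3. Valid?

Compilers and Logic share students — holds.
Topology can only go in period 2 to period 3 — holds.
Algebra must be no later than period 4 — holds.
ML and Topology have overlapping enrolment — holds.
Compilers and Algebra have overlapping enrolment — holds.
The ML session must be before the Compilers session — holds.
Algebra is a prerequisite for Statistics this term — holds.
The Compilers session must be before the Statistics session — holds.
Statistics and ML share students — holds.
Compilers is already locked to period 4 — holds.
ML happens in the same period as Logic — holds.
Robotics can't start before period 2 — holds.

Valid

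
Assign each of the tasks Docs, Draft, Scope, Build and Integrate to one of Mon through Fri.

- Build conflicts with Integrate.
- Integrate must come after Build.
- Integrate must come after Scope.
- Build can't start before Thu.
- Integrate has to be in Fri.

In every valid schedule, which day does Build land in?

Build's window is Thu–Fri.
Integrate is fixed at Fri, and Build can't share a day with Integrate.
So Build must be Thu.

Thu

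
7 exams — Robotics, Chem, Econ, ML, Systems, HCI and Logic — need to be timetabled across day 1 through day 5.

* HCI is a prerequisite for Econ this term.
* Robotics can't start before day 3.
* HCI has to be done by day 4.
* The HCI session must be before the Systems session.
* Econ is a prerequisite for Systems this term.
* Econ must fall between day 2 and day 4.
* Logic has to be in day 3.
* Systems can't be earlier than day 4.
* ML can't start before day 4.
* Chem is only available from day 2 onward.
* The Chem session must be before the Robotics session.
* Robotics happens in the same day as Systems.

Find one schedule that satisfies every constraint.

Econ=day 2; ML=day 4; Systems=day 4; Chem=day 2; HCI=day 1; Robotics=day 4; Logic=day 3

Checking: Chem(day 2) before Robotics(day 4); Econ(day 2) before Systems(day 4); HCI(day 1) before Econ(day 2); HCI(day 1) before Systems(day 4); Robotics = Systems = day 4; Econ=day 2 in [day 2,day 4]; Logic=day 3 in [day 3,day 3]; Chem=day 2 in [day 2,day 5]; Robotics=day 4 in [day 3,day 5]; Systems=day 4 in [day 4,day 5]; ML=day 4 in [day 4,day 5]; HCI=day 1 in [day 1,day 4].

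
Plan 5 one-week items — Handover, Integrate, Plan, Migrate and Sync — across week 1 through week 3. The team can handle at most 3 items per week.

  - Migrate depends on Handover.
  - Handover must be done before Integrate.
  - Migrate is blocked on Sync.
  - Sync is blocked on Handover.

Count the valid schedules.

Splitting on Integrate: it can be week 2 (3), week 3 (3). Listing each branch's schedules as (Handover, Plan, Migrate, Sync) by week number:
Integrate=week 2: (1,1,3,2) (1,2,3,2) (1,3,3,2) — 3.
Integrate=week 3: (1,1,3,2) (1,2,3,2) (1,3,3,2) — 3.
Summing: 3 + 3 = 6.

6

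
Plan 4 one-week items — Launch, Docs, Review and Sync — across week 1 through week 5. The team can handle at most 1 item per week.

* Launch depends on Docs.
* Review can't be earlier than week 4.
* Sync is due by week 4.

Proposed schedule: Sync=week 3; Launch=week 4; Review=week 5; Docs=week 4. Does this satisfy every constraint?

Launch depends on Docs — violated.
Review can't be earlier than week 4 — holds.
The team can handle at most 1 item per week — violated.
Sync is due by week 4 — holds.

Invalid. The team can handle at most 1 item per week.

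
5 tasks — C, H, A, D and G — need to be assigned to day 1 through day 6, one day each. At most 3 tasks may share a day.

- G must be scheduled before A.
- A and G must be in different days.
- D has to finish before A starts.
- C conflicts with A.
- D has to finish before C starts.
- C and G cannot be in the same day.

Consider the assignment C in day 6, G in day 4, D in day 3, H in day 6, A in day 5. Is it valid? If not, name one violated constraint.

Valid

C and G cannot be in the same day — holds.
C conflicts with A — holds.
G must be scheduled before A — holds.
D has to finish before C starts — holds.
At most 3 tasks may share a day — holds.
D has to finish before A starts — holds.
A and G must be in different days — holds.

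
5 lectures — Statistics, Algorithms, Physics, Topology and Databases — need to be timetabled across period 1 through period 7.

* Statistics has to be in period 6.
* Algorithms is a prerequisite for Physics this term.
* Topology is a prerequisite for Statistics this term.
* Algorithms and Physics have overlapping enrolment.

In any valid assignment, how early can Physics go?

period 2

Precedence pushes Physics to at least period 2.
Physics at period 2 is achievable: Statistics in period 6; Physics in period 2; Topology in period 1; Databases in period 1; Algorithms in period 1.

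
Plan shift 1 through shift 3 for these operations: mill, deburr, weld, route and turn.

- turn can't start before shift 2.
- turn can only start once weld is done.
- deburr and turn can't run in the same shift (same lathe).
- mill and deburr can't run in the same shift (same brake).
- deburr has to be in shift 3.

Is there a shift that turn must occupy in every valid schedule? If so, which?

shift 2

turn's window is shift 2–shift 3.
deburr is fixed at shift 3, and turn can't share a shift with deburr.
So turn must be shift 2.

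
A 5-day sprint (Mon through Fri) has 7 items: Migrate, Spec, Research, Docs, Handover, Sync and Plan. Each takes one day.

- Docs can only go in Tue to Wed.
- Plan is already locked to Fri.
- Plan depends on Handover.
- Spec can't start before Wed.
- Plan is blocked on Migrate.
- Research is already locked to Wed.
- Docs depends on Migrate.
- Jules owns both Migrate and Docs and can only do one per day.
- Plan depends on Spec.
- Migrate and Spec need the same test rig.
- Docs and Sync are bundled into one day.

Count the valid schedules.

24

Splitting on Migrate: it can be Mon (16), Tue (8). Listing each branch's schedules as (Spec, Research, Docs, Handover, Sync, Plan):
Migrate=Mon: (Wed,Wed,Tue,Mon,Tue,Fri) (Wed,Wed,Tue,Tue,Tue,Fri) (Wed,Wed,Tue,Wed,Tue,Fri) (Wed,Wed,Tue,Thu,Tue,Fri) (Wed,Wed,Wed,Mon,Wed,Fri) (Wed,Wed,Wed,Tue,Wed,Fri) (Wed,Wed,Wed,Wed,Wed,Fri) (Wed,Wed,Wed,Thu,Wed,Fri) (Thu,Wed,Tue,Mon,Tue,Fri) (Thu,Wed,Tue,Tue,Tue,Fri) (Thu,Wed,Tue,Wed,Tue,Fri) (Thu,Wed,Tue,Thu,Tue,Fri) (Thu,Wed,Wed,Mon,Wed,Fri) (Thu,Wed,Wed,Tue,Wed,Fri) (Thu,Wed,Wed,Wed,Wed,Fri) (Thu,Wed,Wed,Thu,Wed,Fri) — 16.
Migrate=Tue: (Wed,Wed,Wed,Mon,Wed,Fri) (Wed,Wed,Wed,Tue,Wed,Fri) (Wed,Wed,Wed,Wed,Wed,Fri) (Wed,Wed,Wed,Thu,Wed,Fri) (Thu,Wed,Wed,Mon,Wed,Fri) (Thu,Wed,Wed,Tue,Wed,Fri) (Thu,Wed,Wed,Wed,Wed,Fri) (Thu,Wed,Wed,Thu,Wed,Fri) — 8.
Summing: 16 + 8 = 24.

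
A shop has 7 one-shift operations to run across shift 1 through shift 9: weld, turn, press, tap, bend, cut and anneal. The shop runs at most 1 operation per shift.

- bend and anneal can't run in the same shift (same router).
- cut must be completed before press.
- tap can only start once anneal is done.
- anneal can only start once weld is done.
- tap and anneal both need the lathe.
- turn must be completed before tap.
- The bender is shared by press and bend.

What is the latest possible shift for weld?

Downstream work caps weld at shift 7.
weld at shift 7 is achievable: anneal in shift 8, press in shift 3, weld in shift 7, cut in shift 2, turn in shift 1, tap in shift 9, bend in shift 4.

shift 7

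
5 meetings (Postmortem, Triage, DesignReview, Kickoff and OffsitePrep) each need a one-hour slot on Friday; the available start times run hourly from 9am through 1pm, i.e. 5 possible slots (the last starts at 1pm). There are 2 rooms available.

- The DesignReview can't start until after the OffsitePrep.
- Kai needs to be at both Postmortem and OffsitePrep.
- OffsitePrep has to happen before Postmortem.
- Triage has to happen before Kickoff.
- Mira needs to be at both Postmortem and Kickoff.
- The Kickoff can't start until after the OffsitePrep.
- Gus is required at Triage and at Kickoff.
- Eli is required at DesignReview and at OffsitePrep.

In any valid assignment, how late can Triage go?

12pm

Downstream work caps Triage at 12pm.
Triage at 12pm is achievable: Kickoff -> 1pm, OffsitePrep -> 9am, Triage -> 12pm, Postmortem -> 10am, DesignReview -> 10am.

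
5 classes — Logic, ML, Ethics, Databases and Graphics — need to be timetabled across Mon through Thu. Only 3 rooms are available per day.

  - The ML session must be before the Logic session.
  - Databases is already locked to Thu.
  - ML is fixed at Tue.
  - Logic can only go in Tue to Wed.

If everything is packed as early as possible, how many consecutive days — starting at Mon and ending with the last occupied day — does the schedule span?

4 days

The precedence chain requires at least 2 distinct days.
With at most 3 per day and 5 classes, at least 2 days are needed.
Databases can't be placed before Thu — that is day 4 counting from Mon — so the schedule must run through at least 4 days.
4 works (last occupied day: Thu): for example Databases in Thu, Ethics in Mon, Graphics in Mon, Logic in Wed, ML in Tue.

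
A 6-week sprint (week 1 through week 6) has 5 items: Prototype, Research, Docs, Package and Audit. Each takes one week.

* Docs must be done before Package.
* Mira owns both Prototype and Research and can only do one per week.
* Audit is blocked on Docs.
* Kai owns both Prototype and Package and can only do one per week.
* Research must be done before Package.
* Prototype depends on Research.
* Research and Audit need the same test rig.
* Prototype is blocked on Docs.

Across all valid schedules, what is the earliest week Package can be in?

Precedence pushes Package to at least week 2.
Package at week 2 is achievable: Docs=week 1, Package=week 2, Research=week 1, Prototype=week 3, Audit=week 2.

week 2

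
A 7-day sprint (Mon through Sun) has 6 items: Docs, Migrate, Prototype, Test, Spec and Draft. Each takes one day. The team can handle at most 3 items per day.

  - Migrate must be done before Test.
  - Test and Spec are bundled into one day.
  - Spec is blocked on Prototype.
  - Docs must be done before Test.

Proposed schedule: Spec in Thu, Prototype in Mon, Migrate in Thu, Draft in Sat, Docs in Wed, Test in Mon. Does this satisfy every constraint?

No — it violates: Migrate must be done before Test

The team can handle at most 3 items per day — holds.
Migrate must be done before Test — violated.
Test and Spec are bundled into one day — violated.
Docs must be done before Test — violated.
Spec is blocked on Prototype — holds.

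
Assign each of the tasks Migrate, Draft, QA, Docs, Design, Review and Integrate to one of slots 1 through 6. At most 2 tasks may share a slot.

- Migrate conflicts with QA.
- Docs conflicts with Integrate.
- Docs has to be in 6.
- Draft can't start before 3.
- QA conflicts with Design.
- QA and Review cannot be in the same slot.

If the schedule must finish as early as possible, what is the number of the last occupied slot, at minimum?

slot 6

With at most 2 per slot and 7 tasks, at least 4 slots are needed.
Docs can't be placed before 6, so the schedule must run through at least slot 6.
6 works (last occupied slot: 6): for example Integrate in 2, Design in 1, QA in 2, Draft in 3, Docs in 6, Review in 3, Migrate in 1.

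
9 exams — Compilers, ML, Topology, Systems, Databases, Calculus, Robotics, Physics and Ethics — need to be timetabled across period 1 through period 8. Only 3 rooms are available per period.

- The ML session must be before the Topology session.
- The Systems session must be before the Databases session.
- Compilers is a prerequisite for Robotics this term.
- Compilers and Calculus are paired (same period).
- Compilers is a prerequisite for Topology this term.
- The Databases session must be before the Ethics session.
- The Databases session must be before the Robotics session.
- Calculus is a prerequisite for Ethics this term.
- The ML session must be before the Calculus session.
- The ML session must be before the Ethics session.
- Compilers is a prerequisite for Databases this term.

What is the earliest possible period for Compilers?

period 2

Compilers must be in the same period as Calculus, which can't be before period 2, so Compilers is at least period 2; downstream work caps Compilers at period 6.
Compilers at period 2 is achievable: Robotics=period 4; Compilers=period 2; Databases=period 3; ML=period 1; Physics=period 1; Topology=period 3; Ethics=period 4; Systems=period 1; Calculus=period 2.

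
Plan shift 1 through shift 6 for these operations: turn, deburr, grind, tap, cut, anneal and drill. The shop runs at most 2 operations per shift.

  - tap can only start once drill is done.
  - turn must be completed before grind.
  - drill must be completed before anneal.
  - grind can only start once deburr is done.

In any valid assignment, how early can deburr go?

shift 1

Downstream work caps deburr at shift 5.
deburr at shift 1 is achievable: grind -> shift 2, tap -> shift 3, turn -> shift 1, cut -> shift 4, anneal -> shift 3, drill -> shift 2, deburr -> shift 1.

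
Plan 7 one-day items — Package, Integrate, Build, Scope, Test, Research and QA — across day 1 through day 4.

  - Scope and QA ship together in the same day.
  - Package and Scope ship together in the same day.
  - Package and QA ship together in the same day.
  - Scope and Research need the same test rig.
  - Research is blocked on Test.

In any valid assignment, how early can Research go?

Precedence pushes Research to at least day 2.
Research at day 2 is achievable: Build=day 1; Package=day 1; Research=day 2; Scope=day 1; QA=day 1; Integrate=day 1; Test=day 1.

day 2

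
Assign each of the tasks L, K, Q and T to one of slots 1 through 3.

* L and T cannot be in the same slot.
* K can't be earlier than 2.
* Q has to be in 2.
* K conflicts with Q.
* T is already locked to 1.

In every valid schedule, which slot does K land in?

3

K's window is 2–3.
Q is fixed at 2, and K can't share a slot with Q.
So K must be 3.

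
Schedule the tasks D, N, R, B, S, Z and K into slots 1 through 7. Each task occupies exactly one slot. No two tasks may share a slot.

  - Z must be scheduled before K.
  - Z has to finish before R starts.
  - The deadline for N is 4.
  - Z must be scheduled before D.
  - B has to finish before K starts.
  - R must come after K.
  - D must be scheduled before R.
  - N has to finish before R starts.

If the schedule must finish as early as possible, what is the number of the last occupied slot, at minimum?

The precedence chain requires at least 3 distinct slots.
With at most 1 per slot and 7 tasks, at least 7 slots are needed.
7 works (last occupied slot: 7): for example D in 5, K in 4, B in 3, N in 1, R in 6, Z in 2, S in 7.

7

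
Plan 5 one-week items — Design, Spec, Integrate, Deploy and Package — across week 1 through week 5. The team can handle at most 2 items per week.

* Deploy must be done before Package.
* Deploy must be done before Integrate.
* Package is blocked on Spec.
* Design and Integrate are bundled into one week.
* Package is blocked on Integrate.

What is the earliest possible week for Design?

Design must be in the same week as Integrate, which can't be before week 2, so Design is at least week 2; Design must be in the same week as Integrate, which can't be after week 4, so Design is at most week 4.
Design at week 2 is achievable: Deploy in week 1, Spec in week 1, Design in week 2, Package in week 3, Integrate in week 2.

week 2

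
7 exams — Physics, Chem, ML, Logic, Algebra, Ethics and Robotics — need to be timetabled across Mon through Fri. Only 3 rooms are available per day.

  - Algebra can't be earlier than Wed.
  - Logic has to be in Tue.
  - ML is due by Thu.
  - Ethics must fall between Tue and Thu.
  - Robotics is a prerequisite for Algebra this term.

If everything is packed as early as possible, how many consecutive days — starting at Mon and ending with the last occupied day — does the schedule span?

The precedence chain requires at least 2 distinct days.
With at most 3 per day and 7 exams, at least 3 days are needed.
Algebra can't be placed before Wed — that is day 3 counting from Mon — so the schedule must run through at least 3 days.
3 works (last occupied day: Wed): for example Chem -> Mon, Physics -> Mon, ML -> Tue, Algebra -> Wed, Logic -> Tue, Ethics -> Tue, Robotics -> Mon.

3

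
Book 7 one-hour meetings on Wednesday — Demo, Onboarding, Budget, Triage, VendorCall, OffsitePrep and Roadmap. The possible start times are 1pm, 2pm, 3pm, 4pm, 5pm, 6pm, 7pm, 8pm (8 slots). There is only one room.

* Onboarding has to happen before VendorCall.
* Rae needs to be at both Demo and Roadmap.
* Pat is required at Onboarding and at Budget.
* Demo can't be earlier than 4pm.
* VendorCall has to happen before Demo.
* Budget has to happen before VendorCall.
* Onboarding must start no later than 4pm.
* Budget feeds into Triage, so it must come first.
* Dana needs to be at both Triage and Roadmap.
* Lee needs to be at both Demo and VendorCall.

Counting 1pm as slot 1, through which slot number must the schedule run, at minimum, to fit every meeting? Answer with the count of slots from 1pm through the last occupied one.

7 slots

The precedence chain requires at least 3 distinct slots.
With at most 1 per slot and 7 meetings, at least 7 slots are needed.
Demo can't be placed before 4pm — that is slot 4 counting from 1pm — so the schedule must run through at least 4 slots.
7 works (last occupied slot: 7pm): for example Budget in 2pm; Demo in 4pm; Roadmap in 7pm; Triage in 5pm; Onboarding in 1pm; OffsitePrep in 6pm; VendorCall in 3pm.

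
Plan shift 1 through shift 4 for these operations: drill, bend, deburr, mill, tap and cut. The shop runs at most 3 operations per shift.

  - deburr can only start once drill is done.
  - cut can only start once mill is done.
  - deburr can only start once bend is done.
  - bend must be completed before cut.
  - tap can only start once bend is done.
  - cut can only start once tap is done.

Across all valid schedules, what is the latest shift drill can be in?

Downstream work caps drill at shift 3.
drill at shift 3 is achievable: mill in shift 1, deburr in shift 4, tap in shift 2, drill in shift 3, cut in shift 3, bend in shift 1.

shift 3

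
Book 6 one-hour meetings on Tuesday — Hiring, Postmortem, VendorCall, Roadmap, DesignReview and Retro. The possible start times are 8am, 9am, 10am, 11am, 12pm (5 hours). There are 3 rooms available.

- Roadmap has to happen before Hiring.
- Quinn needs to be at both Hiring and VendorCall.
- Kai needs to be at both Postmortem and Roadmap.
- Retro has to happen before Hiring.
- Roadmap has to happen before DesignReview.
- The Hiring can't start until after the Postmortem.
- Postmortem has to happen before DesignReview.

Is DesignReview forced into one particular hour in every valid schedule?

No

DesignReview can be 10am (e.g. DesignReview=10am; Retro=8am; Roadmap=9am; Hiring=10am; Postmortem=8am; VendorCall=8am) or 11am (e.g. DesignReview=11am; Roadmap=9am; VendorCall=8am; Retro=8am; Postmortem=8am; Hiring=10am).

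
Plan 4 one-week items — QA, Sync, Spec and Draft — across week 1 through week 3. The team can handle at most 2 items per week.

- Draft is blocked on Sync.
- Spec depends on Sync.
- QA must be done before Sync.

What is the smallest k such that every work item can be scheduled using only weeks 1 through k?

The precedence chain requires at least 3 distinct weeks.
With at most 2 per week and 4 work items, at least 2 weeks are needed.
3 works (last occupied week: week 3): for example Draft in week 3; QA in week 1; Spec in week 3; Sync in week 2.

3 weeks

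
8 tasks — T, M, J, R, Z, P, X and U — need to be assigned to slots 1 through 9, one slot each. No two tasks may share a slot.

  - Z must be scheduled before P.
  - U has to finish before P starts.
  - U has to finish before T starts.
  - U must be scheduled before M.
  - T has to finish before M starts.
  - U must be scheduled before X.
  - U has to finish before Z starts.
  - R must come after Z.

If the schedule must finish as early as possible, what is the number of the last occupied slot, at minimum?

The precedence chain requires at least 3 distinct slots.
With at most 1 per slot and 8 tasks, at least 8 slots are needed.
8 works (last occupied slot: 8): for example Z=2, R=6, P=5, X=7, U=1, M=4, J=8, T=3.

slot 8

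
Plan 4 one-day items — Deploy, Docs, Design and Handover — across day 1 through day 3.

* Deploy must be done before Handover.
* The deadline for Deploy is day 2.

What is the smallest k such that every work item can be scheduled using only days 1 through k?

The precedence chain requires at least 2 distinct days.
2 works (last occupied day: day 2): for example Design=day 1, Handover=day 2, Deploy=day 1, Docs=day 1.

2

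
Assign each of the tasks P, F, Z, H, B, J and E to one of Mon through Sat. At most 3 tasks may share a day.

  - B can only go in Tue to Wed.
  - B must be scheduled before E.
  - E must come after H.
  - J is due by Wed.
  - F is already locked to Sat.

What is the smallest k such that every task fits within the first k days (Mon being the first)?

6 days

The precedence chain requires at least 2 distinct days.
With at most 3 per day and 7 tasks, at least 3 days are needed.
F can't be placed before Sat — that is day 6 counting from Mon — so the schedule must run through at least 6 days.
6 works (last occupied day: Sat): for example H in Mon; F in Sat; E in Wed; Z in Tue; J in Mon; P in Mon; B in Tue.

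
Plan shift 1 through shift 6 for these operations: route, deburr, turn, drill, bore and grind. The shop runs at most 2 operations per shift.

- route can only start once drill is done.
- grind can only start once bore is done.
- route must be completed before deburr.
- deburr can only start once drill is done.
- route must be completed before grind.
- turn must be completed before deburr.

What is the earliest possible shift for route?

shift 2

Precedence pushes route to at least shift 2; downstream work caps route at shift 5.
route at shift 2 is achievable: grind -> shift 3; route -> shift 2; turn -> shift 1; deburr -> shift 3; bore -> shift 2; drill -> shift 1.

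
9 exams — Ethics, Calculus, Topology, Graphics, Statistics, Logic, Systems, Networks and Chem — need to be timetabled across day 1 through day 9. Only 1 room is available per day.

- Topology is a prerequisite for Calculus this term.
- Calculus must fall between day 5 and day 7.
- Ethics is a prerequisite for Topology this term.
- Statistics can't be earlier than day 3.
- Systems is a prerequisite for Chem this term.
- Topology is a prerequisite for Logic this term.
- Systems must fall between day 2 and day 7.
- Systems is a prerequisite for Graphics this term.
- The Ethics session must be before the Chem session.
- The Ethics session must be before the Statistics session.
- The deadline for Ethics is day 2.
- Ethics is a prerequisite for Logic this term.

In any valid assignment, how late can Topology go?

day 6

Precedence pushes Topology to at least day 2; downstream work caps Topology at day 6.
Topology at day 6 is achievable: Systems=day 2; Networks=day 9; Statistics=day 3; Calculus=day 7; Chem=day 4; Logic=day 8; Graphics=day 5; Topology=day 6; Ethics=day 1.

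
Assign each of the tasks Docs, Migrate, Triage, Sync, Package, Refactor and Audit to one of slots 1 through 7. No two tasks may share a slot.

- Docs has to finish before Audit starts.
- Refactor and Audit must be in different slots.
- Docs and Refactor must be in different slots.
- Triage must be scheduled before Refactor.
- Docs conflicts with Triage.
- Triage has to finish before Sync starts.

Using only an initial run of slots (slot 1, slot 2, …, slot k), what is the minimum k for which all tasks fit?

The precedence chain requires at least 2 distinct slots.
With at most 1 per slot and 7 tasks, at least 7 slots are needed.
7 works (last occupied slot: 7): for example Triage in 1; Package in 7; Docs in 2; Migrate in 6; Audit in 5; Sync in 3; Refactor in 4.

7 slots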